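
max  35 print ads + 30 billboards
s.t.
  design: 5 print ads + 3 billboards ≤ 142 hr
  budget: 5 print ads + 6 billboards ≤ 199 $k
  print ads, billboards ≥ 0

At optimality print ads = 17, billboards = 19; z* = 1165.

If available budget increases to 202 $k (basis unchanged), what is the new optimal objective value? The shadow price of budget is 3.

1174

Δb = 3, so new z* = 1165 + (3)·(3) = 1165 + 9 = 1174.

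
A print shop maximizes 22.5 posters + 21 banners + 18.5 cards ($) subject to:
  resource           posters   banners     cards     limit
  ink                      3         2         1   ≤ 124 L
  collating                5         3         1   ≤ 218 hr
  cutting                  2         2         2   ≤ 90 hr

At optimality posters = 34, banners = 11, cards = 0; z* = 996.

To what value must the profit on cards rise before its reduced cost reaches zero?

19.5

At the optimum: ink uses 124 of 124 (binding); collating uses 203 of 218 (slack = 15); cutting uses 90 of 90 (binding).
Since collating is not tight, its dual is 0.
Dual feasibility on the basic columns requires 3·y_ink + 2·y_cutting = 22.5, 2·y_ink + 2·y_cutting = 21.
Solving: y_ink = 1.5, y_cutting = 9.
cards enters the basis when its profit ≥ yᵀa₃ = 1.5·1 + 9·2 = 19.5.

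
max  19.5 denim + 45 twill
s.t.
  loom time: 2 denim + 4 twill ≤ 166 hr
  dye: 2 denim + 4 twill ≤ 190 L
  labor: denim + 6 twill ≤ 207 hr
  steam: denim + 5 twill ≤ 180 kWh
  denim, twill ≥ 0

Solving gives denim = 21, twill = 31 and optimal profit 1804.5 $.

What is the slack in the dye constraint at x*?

dye used = 2·21 + 4·31 = 166; slack = 190 − 166 = 24.

24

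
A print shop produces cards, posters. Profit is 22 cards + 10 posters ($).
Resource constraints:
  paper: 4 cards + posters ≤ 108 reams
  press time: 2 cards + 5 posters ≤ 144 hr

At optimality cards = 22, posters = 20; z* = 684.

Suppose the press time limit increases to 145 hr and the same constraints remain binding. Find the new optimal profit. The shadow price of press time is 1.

685

Δb = 1, so new z* = 684 + (1)·(1) = 684 + 1 = 685.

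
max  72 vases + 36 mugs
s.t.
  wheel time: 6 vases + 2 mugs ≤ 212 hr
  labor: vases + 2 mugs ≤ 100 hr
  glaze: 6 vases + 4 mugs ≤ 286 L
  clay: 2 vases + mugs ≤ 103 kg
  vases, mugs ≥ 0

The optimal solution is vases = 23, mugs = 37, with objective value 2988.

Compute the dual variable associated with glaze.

Binding: wheel time and glaze. Non-binding: labor (3 unused), clay (20 unused).
By complementary slackness, y = 0 for the non-binding constraints.
The binding rows give the dual system: 6·y_wheel time + 6·y_glaze = 72 and 2·y_wheel time + 4·y_glaze = 36.
Solving: y_wheel time = 6, y_glaze = 6.
Shadow price of glaze = 6.

6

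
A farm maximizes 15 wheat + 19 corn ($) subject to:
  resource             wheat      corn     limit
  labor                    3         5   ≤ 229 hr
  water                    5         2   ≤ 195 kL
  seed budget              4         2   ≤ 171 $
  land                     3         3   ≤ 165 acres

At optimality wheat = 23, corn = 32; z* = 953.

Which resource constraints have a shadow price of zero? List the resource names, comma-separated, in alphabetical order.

labor: 229/229 (binding)
water: 179/195 (slack 16)
seed budget: 156/171 (slack 15)
land: 165/165 (binding)
By complementary slackness, a constraint with positive slack has shadow price 0 → seed budget, water.

seed budget, water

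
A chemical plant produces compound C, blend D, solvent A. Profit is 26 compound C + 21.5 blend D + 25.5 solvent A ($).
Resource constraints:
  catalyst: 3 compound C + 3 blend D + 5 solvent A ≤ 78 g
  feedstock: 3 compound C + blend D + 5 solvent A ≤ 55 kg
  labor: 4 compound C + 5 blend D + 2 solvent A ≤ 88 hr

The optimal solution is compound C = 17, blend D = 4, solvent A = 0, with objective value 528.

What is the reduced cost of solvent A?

-1.5

At the optimum: catalyst uses 63 of 78 (slack = 15); feedstock uses 55 of 55 (binding); labor uses 88 of 88 (binding).
Slack constraints have shadow price 0 (complementary slackness).
Dual feasibility on the basic columns requires 3·y_feedstock + 4·y_labor = 26, 1·y_feedstock + 5·y_labor = 21.5.
This yields shadow prices y_feedstock = 4, y_labor = 3.5.
Reduced cost of solvent A: c₃ − yᵀa₃ = 25.5 − (4·5 + 3.5·2) = 25.5 − 27 = -1.5.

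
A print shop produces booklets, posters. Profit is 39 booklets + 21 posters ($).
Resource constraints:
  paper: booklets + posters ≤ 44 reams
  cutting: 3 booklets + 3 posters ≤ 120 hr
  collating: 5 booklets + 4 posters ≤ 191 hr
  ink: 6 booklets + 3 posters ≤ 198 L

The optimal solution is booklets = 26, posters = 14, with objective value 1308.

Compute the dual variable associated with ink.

At the optimum: paper uses 40 of 44 (slack = 4); cutting uses 120 of 120 (binding); collating uses 186 of 191 (slack = 5); ink uses 198 of 198 (binding).
Slack constraints have shadow price 0 (complementary slackness).
Dual feasibility on the basic columns requires 3·y_cutting + 6·y_ink = 39, 3·y_cutting + 3·y_ink = 21.
→ y_cutting = 1 and y_ink = 6.
Shadow price of ink = 6.

6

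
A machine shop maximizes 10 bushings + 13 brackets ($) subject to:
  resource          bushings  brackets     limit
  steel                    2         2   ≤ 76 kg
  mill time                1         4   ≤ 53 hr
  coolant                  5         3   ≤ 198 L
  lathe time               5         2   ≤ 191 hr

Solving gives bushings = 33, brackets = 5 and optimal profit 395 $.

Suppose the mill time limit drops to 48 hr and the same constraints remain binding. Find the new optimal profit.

390

Binding: steel and mill time. Non-binding: coolant (18 unused), lathe time (16 unused).
By complementary slackness, y = 0 for the non-binding constraints.
From A_Bᵀ y = c: 2·y_steel + 1·y_mill time = 10; 2·y_steel + 4·y_mill time = 13.
This yields shadow prices y_steel = 4.5, y_mill time = 1.
Δz = y_mill time·Δb = 1 × (-5) = -5, so new z* = 395 − 5 = 390.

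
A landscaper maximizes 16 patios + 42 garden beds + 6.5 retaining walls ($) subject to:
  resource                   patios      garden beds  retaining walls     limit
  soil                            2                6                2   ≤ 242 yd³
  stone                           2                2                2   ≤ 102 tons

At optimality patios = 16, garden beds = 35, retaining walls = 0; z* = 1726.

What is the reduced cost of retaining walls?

-9.5

At the optimum: soil uses 242 of 242 (binding); stone uses 102 of 102 (binding).
The binding rows give the dual system: 2·y_soil + 2·y_stone = 16 and 6·y_soil + 2·y_stone = 42.
This yields shadow prices y_soil = 6.5, y_stone = 1.5.
Reduced cost of retaining walls: c₃ − yᵀa₃ = 6.5 − (6.5·2 + 1.5·2) = 6.5 − 16 = -9.5.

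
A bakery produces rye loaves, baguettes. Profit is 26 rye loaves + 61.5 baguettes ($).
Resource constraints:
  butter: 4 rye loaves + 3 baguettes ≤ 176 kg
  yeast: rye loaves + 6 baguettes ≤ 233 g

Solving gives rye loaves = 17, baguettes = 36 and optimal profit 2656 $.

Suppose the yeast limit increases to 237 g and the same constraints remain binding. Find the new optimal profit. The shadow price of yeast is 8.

2688

Δb = 4, so new z* = 2656 + (8)·(4) = 2656 + 32 = 2688.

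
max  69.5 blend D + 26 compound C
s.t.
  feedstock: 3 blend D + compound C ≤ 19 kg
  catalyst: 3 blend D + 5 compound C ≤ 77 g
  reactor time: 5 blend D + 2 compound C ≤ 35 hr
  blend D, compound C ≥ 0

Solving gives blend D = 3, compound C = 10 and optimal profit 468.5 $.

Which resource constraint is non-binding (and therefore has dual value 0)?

catalyst

feedstock: 19/19 (binding)
catalyst: 59/77 (slack 18)
reactor time: 35/35 (binding)
By complementary slackness, a constraint with positive slack has shadow price 0 → catalyst.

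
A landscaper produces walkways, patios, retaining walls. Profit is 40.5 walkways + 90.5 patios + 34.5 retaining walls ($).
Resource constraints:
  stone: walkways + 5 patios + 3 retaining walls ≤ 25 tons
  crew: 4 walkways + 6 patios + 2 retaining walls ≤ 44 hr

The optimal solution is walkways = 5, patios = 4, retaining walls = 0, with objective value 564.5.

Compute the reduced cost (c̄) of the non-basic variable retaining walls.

-7

Check each constraint at x*: stone 25/25 (tight); crew 44/44 (tight).
From A_Bᵀ y = c: 1·y_stone + 4·y_crew = 40.5; 5·y_stone + 6·y_crew = 90.5.
→ y_stone = 8.5 and y_crew = 8.
Reduced cost of retaining walls: c₃ − yᵀa₃ = 34.5 − (8.5·3 + 8·2) = 34.5 − 41.5 = -7.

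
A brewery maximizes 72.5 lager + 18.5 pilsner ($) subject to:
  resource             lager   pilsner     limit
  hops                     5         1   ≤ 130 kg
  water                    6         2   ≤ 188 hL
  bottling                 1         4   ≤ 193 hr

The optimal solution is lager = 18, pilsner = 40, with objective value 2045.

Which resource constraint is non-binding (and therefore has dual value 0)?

bottling

hops: 130/130 (binding)
water: 188/188 (binding)
bottling: 178/193 (slack 15)
By complementary slackness, a constraint with positive slack has shadow price 0 → bottling.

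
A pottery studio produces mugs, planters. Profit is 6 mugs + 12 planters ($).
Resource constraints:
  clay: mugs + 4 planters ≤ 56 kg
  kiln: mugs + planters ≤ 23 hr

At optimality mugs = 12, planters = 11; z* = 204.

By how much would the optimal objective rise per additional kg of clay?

2

Both clay and kiln are binding at x*.
From A_Bᵀ y = c: 1·y_clay + 1·y_kiln = 6; 4·y_clay + 1·y_kiln = 12.
Solving: y_clay = 2, y_kiln = 4.
Shadow price of clay = 2.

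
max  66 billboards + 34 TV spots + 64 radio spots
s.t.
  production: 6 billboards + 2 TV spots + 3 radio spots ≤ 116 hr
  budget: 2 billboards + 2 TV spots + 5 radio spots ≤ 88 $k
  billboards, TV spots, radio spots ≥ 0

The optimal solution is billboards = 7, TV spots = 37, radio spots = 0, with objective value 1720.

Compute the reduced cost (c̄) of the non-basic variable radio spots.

-5

At the optimum: production uses 116 of 116 (binding); budget uses 88 of 88 (binding).
From A_Bᵀ y = c: 6·y_production + 2·y_budget = 66; 2·y_production + 2·y_budget = 34.
→ y_production = 8 and y_budget = 9.
Reduced cost of radio spots: c₃ − yᵀa₃ = 64 − (8·3 + 9·5) = 64 − 69 = -5.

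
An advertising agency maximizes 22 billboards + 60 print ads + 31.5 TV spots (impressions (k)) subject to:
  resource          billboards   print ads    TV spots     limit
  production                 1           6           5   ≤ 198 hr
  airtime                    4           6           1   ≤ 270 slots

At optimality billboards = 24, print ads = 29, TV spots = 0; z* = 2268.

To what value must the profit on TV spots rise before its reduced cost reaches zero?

34

At the optimum: production uses 198 of 198 (binding); airtime uses 270 of 270 (binding).
The binding rows give the dual system: 1·y_production + 4·y_airtime = 22 and 6·y_production + 6·y_airtime = 60.
This yields shadow prices y_production = 6, y_airtime = 4.
TV spots enters the basis when its profit ≥ yᵀa₃ = 6·5 + 4·1 = 34.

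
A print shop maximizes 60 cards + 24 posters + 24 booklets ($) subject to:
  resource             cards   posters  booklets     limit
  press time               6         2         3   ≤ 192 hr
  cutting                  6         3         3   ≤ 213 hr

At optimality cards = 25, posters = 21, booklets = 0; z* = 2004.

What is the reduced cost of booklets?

Check each constraint at x*: press time 192/192 (tight); cutting 213/213 (tight).
From A_Bᵀ y = c: 6·y_press time + 6·y_cutting = 60; 2·y_press time + 3·y_cutting = 24.
This yields shadow prices y_press time = 6, y_cutting = 4.
Reduced cost of booklets: c₃ − yᵀa₃ = 24 − (6·3 + 4·3) = 24 − 30 = -6.

-6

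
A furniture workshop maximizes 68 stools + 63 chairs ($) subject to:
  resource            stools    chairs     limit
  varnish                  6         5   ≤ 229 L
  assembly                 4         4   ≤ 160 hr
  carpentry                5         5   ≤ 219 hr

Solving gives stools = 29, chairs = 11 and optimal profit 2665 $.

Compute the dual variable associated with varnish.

Check each constraint at x*: varnish 229/229 (tight); assembly 160/160 (tight); carpentry 200/219 (slack 19).
Slack constraints have shadow price 0 (complementary slackness).
From A_Bᵀ y = c: 6·y_varnish + 4·y_assembly = 68; 5·y_varnish + 4·y_assembly = 63.
→ y_varnish = 5 and y_assembly = 9.5.
Shadow price of varnish = 5.

5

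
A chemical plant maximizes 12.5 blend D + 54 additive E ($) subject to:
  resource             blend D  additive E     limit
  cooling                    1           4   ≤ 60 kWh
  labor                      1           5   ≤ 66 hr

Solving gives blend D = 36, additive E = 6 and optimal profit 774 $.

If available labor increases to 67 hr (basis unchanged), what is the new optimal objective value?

Check each constraint at x*: cooling 60/60 (tight); labor 66/66 (tight).
The binding rows give the dual system: 1·y_cooling + 1·y_labor = 12.5 and 4·y_cooling + 5·y_labor = 54.
Solving: y_cooling = 8.5, y_labor = 4.
Δz = y_labor·Δb = 4 × (1) = 4, so new z* = 774 + 4 = 778.

778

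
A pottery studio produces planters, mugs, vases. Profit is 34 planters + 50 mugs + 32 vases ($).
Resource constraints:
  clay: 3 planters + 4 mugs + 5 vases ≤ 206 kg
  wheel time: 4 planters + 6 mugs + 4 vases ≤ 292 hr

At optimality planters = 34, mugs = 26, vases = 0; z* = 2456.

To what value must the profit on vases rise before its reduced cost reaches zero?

38

Check each constraint at x*: clay 206/206 (tight); wheel time 292/292 (tight).
Dual feasibility on the basic columns requires 3·y_clay + 4·y_wheel time = 34, 4·y_clay + 6·y_wheel time = 50.
→ y_clay = 2 and y_wheel time = 7.
vases enters the basis when its profit ≥ yᵀa₃ = 2·5 + 7·4 = 38.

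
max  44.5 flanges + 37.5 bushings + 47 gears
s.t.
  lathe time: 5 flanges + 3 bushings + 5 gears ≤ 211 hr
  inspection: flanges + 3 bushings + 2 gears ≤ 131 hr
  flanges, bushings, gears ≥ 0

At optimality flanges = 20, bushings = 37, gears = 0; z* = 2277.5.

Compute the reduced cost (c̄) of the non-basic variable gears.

-2

At the optimum: lathe time uses 211 of 211 (binding); inspection uses 131 of 131 (binding).
The binding rows give the dual system: 5·y_lathe time + 1·y_inspection = 44.5 and 3·y_lathe time + 3·y_inspection = 37.5.
Solving: y_lathe time = 8, y_inspection = 4.5.
Reduced cost of gears: c₃ − yᵀa₃ = 47 − (8·5 + 4.5·2) = 47 − 49 = -2.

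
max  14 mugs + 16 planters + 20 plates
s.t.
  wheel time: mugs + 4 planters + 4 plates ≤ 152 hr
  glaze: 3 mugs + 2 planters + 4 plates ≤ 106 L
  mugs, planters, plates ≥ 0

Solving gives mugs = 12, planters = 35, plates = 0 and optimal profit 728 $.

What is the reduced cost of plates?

-4

At the optimum: wheel time uses 152 of 152 (binding); glaze uses 106 of 106 (binding).
The binding rows give the dual system: 1·y_wheel time + 3·y_glaze = 14 and 4·y_wheel time + 2·y_glaze = 16.
→ y_wheel time = 2 and y_glaze = 4.
Reduced cost of plates: c₃ − yᵀa₃ = 20 − (2·4 + 4·4) = 20 − 24 = -4.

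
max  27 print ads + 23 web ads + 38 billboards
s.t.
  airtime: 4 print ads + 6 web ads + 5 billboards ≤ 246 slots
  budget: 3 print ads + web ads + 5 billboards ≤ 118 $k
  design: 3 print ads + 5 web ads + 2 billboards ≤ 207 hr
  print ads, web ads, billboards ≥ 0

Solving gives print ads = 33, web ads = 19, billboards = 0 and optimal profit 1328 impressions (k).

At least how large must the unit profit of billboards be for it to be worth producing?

Binding: airtime and budget. Non-binding: design (13 unused).
Slack constraints have shadow price 0 (complementary slackness).
Dual feasibility on the basic columns requires 4·y_airtime + 3·y_budget = 27, 6·y_airtime + 1·y_budget = 23.
This yields shadow prices y_airtime = 3, y_budget = 5.
billboards enters the basis when its profit ≥ yᵀa₃ = 3·5 + 5·5 = 40.

40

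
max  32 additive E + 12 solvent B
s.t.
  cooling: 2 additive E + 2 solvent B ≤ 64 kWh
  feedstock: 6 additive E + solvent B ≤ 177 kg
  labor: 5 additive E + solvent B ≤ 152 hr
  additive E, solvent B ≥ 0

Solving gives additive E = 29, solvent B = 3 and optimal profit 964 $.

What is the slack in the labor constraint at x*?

4

labor used = 5·29 + 1·3 = 148; slack = 152 − 148 = 4.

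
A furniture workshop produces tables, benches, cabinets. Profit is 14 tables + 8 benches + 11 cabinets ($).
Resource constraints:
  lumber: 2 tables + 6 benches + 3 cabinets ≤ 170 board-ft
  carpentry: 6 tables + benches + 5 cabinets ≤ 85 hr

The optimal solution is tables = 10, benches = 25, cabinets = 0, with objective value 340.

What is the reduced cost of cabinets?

-2

Both lumber and carpentry are binding at x*.
From A_Bᵀ y = c: 2·y_lumber + 6·y_carpentry = 14; 6·y_lumber + 1·y_carpentry = 8.
Solving: y_lumber = 1, y_carpentry = 2.
Reduced cost of cabinets: c₃ − yᵀa₃ = 11 − (1·3 + 2·5) = 11 − 13 = -2.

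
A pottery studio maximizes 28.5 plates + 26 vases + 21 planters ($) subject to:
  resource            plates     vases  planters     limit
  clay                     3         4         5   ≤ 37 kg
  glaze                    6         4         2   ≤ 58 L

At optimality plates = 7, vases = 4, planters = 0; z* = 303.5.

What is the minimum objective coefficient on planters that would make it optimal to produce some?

23.5

Check each constraint at x*: clay 37/37 (tight); glaze 58/58 (tight).
From A_Bᵀ y = c: 3·y_clay + 6·y_glaze = 28.5; 4·y_clay + 4·y_glaze = 26.
This yields shadow prices y_clay = 3.5, y_glaze = 3.
planters enters the basis when its profit ≥ yᵀa₃ = 3.5·5 + 3·2 = 23.5.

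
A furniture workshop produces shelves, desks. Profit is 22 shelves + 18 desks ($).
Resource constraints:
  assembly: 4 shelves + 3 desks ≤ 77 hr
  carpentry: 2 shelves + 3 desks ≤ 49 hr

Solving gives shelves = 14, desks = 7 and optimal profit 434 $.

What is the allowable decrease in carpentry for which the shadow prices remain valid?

10.5

Binding constraints: assembly, carpentry. The basis is B = [[4,3],[2,3]] with det 6.
Per unit decrease in carpentry, x* moves by d = (0.5, -0.6667).
The basis stays optimal until desks reaches 0; allowable decrease = 10.5 hr.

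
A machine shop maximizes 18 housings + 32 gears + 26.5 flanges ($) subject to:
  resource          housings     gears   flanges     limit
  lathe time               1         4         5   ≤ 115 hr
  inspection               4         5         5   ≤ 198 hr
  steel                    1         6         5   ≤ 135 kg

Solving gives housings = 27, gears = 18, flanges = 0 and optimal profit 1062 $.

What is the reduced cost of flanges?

-3.5

Check each constraint at x*: lathe time 99/115 (slack 16); inspection 198/198 (tight); steel 135/135 (tight).
Since lathe time is not tight, its dual is 0.
Dual feasibility on the basic columns requires 4·y_inspection + 1·y_steel = 18, 5·y_inspection + 6·y_steel = 32.
→ y_inspection = 4 and y_steel = 2.
Reduced cost of flanges: c₃ − yᵀa₃ = 26.5 − (4·5 + 2·5) = 26.5 − 30 = -3.5.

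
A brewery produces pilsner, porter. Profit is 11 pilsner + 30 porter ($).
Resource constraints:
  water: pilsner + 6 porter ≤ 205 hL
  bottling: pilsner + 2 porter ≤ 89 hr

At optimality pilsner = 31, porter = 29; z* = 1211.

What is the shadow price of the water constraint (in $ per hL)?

2

Check each constraint at x*: water 205/205 (tight); bottling 89/89 (tight).
The binding rows give the dual system: 1·y_water + 1·y_bottling = 11 and 6·y_water + 2·y_bottling = 30.
This yields shadow prices y_water = 2, y_bottling = 9.
Shadow price of water = 2.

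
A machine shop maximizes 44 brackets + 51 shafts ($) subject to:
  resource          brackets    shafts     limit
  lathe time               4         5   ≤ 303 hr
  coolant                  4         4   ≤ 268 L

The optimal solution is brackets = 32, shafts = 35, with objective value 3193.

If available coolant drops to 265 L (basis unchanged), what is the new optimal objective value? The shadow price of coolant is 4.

3181

Δb = -3, so new z* = 3193 + (4)·(-3) = 3193 − 12 = 3181.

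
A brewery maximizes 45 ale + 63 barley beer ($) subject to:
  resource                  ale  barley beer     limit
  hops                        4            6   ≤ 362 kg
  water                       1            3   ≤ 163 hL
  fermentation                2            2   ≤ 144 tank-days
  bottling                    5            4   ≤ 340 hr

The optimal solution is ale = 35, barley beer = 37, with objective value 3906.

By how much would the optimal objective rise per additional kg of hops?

9

Check each constraint at x*: hops 362/362 (tight); water 146/163 (slack 17); fermentation 144/144 (tight); bottling 323/340 (slack 17).
Since water, bottling are not tight, their duals are 0.
From A_Bᵀ y = c: 4·y_hops + 2·y_fermentation = 45; 6·y_hops + 2·y_fermentation = 63.
Solving: y_hops = 9, y_fermentation = 4.5.
Shadow price of hops = 9.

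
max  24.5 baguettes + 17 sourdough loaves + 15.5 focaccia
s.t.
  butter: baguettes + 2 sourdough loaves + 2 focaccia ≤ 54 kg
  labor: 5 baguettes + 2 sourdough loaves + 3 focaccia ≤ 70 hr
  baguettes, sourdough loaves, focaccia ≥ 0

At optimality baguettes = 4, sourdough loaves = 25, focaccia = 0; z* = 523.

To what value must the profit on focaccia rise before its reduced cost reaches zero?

21

Check each constraint at x*: butter 54/54 (tight); labor 70/70 (tight).
From A_Bᵀ y = c: 1·y_butter + 5·y_labor = 24.5; 2·y_butter + 2·y_labor = 17.
This yields shadow prices y_butter = 4.5, y_labor = 4.
focaccia enters the basis when its profit ≥ yᵀa₃ = 4.5·2 + 4·3 = 21.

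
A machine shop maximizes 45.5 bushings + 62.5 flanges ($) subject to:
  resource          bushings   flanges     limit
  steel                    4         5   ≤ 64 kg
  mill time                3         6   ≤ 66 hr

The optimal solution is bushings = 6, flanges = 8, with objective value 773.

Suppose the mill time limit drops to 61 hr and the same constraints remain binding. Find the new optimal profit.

Both steel and mill time are binding at x*.
Dual feasibility on the basic columns requires 4·y_steel + 3·y_mill time = 45.5, 5·y_steel + 6·y_mill time = 62.5.
Solving: y_steel = 9.5, y_mill time = 2.5.
Δz = y_mill time·Δb = 2.5 × (-5) = -12.5, so new z* = 773 − 12.5 = 760.5.

760.5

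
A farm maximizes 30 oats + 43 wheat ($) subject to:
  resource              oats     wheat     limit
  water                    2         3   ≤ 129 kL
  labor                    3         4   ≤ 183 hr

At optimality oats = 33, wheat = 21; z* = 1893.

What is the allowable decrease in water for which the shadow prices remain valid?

7

Binding constraints: water, labor. The basis is B = [[2,3],[3,4]] with det -1.
Per unit decrease in water, x* moves by d = (4, -3).
The basis stays optimal until wheat reaches 0; allowable decrease = 7 kL.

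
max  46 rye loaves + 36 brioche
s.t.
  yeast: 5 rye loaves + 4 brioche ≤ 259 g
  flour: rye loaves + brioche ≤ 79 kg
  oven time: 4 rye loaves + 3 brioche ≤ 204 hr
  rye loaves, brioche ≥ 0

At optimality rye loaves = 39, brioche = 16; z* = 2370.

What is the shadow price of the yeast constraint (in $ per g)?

6

Check each constraint at x*: yeast 259/259 (tight); flour 55/79 (slack 24); oven time 204/204 (tight).
Slack constraints have shadow price 0 (complementary slackness).
Dual feasibility on the basic columns requires 5·y_yeast + 4·y_oven time = 46, 4·y_yeast + 3·y_oven time = 36.
Solving: y_yeast = 6, y_oven time = 4.
Shadow price of yeast = 6.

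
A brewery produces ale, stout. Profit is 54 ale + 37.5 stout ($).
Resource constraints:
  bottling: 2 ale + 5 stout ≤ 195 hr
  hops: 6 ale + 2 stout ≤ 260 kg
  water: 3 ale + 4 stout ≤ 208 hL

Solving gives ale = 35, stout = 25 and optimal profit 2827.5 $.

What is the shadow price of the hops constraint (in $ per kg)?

7.5

Binding: bottling and hops. Non-binding: water (3 unused).
Slack constraints have shadow price 0 (complementary slackness).
From A_Bᵀ y = c: 2·y_bottling + 6·y_hops = 54; 5·y_bottling + 2·y_hops = 37.5.
→ y_bottling = 4.5 and y_hops = 7.5.
Shadow price of hops = 7.5.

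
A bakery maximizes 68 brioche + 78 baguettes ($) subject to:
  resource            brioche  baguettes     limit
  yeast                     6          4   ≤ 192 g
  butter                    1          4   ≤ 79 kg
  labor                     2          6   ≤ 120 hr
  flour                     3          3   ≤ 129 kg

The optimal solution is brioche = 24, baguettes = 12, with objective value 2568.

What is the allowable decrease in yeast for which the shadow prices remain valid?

Binding constraints: yeast, labor. The basis is B = [[6,4],[2,6]] with det 28.
Per unit decrease in yeast, x* moves by d = (-0.2143, 0.0714).
The basis stays optimal until butter becomes binding; allowable decrease = 98 g.

98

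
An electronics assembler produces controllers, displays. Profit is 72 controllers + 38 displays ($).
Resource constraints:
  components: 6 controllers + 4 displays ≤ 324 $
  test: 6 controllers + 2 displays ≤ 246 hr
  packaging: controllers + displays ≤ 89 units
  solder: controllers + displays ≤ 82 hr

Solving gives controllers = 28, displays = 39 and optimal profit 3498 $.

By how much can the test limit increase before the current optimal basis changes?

78

Binding constraints: components, test. The basis is B = [[6,4],[6,2]] with det -12.
Per unit increase in test, x* moves by d = (0.3333, -0.5).
The basis stays optimal until displays reaches 0; allowable increase = 78 hr.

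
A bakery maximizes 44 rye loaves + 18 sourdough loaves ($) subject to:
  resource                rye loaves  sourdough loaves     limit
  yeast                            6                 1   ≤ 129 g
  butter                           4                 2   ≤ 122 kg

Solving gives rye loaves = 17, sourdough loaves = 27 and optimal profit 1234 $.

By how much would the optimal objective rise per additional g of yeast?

Check each constraint at x*: yeast 129/129 (tight); butter 122/122 (tight).
The binding rows give the dual system: 6·y_yeast + 4·y_butter = 44 and 1·y_yeast + 2·y_butter = 18.
Solving: y_yeast = 2, y_butter = 8.
Shadow price of yeast = 2.

2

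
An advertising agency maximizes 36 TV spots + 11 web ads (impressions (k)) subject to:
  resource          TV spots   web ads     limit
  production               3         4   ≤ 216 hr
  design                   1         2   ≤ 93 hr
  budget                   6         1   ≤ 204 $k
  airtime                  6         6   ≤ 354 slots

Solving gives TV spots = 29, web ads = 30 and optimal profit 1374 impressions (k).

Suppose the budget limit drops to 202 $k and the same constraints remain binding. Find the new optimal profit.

1364

At the optimum: production uses 207 of 216 (slack = 9); design uses 89 of 93 (slack = 4); budget uses 204 of 204 (binding); airtime uses 354 of 354 (binding).
By complementary slackness, y = 0 for the non-binding constraints.
Dual feasibility on the basic columns requires 6·y_budget + 6·y_airtime = 36, 1·y_budget + 6·y_airtime = 11.
This yields shadow prices y_budget = 5, y_airtime = 1.
Δz = y_budget·Δb = 5 × (-2) = -10, so new z* = 1374 − 10 = 1364.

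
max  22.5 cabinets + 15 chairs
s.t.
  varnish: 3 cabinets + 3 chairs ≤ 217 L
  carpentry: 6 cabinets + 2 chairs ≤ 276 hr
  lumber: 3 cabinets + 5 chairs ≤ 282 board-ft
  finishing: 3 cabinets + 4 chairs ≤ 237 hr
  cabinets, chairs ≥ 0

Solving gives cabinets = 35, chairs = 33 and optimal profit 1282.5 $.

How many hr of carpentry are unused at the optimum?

carpentry used = 6·35 + 2·33 = 276; slack = 276 − 276 = 0.

0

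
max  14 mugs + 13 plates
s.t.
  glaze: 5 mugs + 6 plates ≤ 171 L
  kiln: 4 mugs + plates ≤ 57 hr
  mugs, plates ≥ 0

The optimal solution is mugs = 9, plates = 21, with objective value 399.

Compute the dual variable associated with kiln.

1

Both glaze and kiln are binding at x*.
The binding rows give the dual system: 5·y_glaze + 4·y_kiln = 14 and 6·y_glaze + 1·y_kiln = 13.
This yields shadow prices y_glaze = 2, y_kiln = 1.
Shadow price of kiln = 1.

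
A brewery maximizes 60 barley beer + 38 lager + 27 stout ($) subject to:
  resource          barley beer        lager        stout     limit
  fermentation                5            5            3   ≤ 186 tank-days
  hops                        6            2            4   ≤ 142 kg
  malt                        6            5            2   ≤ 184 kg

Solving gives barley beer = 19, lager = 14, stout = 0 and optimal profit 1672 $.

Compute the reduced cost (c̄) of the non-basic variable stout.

Binding: hops and malt. Non-binding: fermentation (21 unused).
Slack constraints have shadow price 0 (complementary slackness).
From A_Bᵀ y = c: 6·y_hops + 6·y_malt = 60; 2·y_hops + 5·y_malt = 38.
→ y_hops = 4 and y_malt = 6.
Reduced cost of stout: c₃ − yᵀa₃ = 27 − (4·4 + 6·2) = 27 − 28 = -1.

-1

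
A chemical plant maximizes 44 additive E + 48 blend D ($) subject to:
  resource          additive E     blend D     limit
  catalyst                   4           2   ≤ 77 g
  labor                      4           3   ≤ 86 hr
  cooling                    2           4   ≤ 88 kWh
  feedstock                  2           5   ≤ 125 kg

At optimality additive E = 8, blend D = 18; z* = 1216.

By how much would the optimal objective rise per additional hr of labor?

Check each constraint at x*: catalyst 68/77 (slack 9); labor 86/86 (tight); cooling 88/88 (tight); feedstock 106/125 (slack 19).
Slack constraints have shadow price 0 (complementary slackness).
Dual feasibility on the basic columns requires 4·y_labor + 2·y_cooling = 44, 3·y_labor + 4·y_cooling = 48.
Solving: y_labor = 8, y_cooling = 6.
Shadow price of labor = 8.

8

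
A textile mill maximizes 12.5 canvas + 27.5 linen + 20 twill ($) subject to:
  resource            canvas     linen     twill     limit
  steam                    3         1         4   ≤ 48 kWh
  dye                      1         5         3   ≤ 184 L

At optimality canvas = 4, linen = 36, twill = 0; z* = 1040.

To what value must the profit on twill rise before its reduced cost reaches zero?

25

Check each constraint at x*: steam 48/48 (tight); dye 184/184 (tight).
Dual feasibility on the basic columns requires 3·y_steam + 1·y_dye = 12.5, 1·y_steam + 5·y_dye = 27.5.
→ y_steam = 2.5 and y_dye = 5.
twill enters the basis when its profit ≥ yᵀa₃ = 2.5·4 + 5·3 = 25.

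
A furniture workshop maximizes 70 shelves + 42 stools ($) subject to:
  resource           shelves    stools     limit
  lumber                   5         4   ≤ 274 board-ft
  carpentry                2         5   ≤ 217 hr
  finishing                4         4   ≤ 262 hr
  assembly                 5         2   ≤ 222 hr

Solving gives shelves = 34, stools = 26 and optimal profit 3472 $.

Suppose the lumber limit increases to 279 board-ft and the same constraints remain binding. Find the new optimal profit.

Check each constraint at x*: lumber 274/274 (tight); carpentry 198/217 (slack 19); finishing 240/262 (slack 22); assembly 222/222 (tight).
Slack constraints have shadow price 0 (complementary slackness).
Dual feasibility on the basic columns requires 5·y_lumber + 5·y_assembly = 70, 4·y_lumber + 2·y_assembly = 42.
Solving: y_lumber = 7, y_assembly = 7.
Δz = y_lumber·Δb = 7 × (5) = 35, so new z* = 3472 + 35 = 3507.

3507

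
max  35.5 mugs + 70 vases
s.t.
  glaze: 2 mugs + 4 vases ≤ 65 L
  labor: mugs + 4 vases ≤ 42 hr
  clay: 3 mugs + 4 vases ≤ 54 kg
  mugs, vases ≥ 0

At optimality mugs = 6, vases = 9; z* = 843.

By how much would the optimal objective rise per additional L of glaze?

Check each constraint at x*: glaze 48/65 (slack 17); labor 42/42 (tight); clay 54/54 (tight).
Slack constraints have shadow price 0 (complementary slackness).
The binding rows give the dual system: 1·y_labor + 3·y_clay = 35.5 and 4·y_labor + 4·y_clay = 70.
→ y_labor = 8.5 and y_clay = 9.
Shadow price of glaze = 0.

0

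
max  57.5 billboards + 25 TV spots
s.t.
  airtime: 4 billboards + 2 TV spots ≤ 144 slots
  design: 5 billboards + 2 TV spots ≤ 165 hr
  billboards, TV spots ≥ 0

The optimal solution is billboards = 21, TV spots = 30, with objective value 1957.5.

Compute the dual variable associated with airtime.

Both airtime and design are binding at x*.
From A_Bᵀ y = c: 4·y_airtime + 5·y_design = 57.5; 2·y_airtime + 2·y_design = 25.
Solving: y_airtime = 5, y_design = 7.5.
Shadow price of airtime = 5.

5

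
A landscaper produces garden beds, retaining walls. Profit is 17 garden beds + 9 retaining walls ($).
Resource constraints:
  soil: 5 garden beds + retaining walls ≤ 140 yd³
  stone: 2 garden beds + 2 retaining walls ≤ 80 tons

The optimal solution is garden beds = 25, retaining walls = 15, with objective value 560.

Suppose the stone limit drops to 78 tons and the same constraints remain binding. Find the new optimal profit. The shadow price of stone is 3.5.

553

Δb = -2, so new z* = 560 + (3.5)·(-2) = 560 − 7 = 553.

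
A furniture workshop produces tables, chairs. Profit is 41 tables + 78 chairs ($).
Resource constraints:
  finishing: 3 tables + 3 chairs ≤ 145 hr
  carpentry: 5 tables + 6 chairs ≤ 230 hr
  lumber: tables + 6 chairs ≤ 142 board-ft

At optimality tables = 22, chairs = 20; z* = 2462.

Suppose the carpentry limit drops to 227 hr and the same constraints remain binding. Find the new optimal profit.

Binding: carpentry and lumber. Non-binding: finishing (19 unused).
Since finishing is not tight, its dual is 0.
The binding rows give the dual system: 5·y_carpentry + 1·y_lumber = 41 and 6·y_carpentry + 6·y_lumber = 78.
This yields shadow prices y_carpentry = 7, y_lumber = 6.
Δz = y_carpentry·Δb = 7 × (-3) = -21, so new z* = 2462 − 21 = 2441.

2441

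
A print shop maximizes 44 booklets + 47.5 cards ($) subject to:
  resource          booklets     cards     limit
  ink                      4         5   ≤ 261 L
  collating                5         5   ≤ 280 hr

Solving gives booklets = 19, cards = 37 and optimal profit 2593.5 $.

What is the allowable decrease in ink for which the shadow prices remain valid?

37

Binding constraints: ink, collating. The basis is B = [[4,5],[5,5]] with det -5.
Per unit decrease in ink, x* moves by d = (1, -1).
The basis stays optimal until cards reaches 0; allowable decrease = 37 L.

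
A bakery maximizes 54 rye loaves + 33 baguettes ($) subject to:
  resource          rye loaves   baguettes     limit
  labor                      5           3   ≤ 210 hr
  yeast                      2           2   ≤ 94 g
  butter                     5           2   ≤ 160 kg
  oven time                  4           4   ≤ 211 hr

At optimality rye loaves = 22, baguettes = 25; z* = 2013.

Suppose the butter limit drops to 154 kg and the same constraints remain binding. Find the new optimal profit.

At the optimum: labor uses 185 of 210 (slack = 25); yeast uses 94 of 94 (binding); butter uses 160 of 160 (binding); oven time uses 188 of 211 (slack = 23).
By complementary slackness, y = 0 for the non-binding constraints.
The binding rows give the dual system: 2·y_yeast + 5·y_butter = 54 and 2·y_yeast + 2·y_butter = 33.
This yields shadow prices y_yeast = 9.5, y_butter = 7.
Δz = y_butter·Δb = 7 × (-6) = -42, so new z* = 2013 − 42 = 1971.

1971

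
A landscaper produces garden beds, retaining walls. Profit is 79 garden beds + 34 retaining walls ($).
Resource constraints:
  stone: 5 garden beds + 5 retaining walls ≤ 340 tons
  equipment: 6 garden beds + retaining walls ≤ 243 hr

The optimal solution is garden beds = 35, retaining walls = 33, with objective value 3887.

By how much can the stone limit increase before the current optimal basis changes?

875

Binding constraints: stone, equipment. The basis is B = [[5,5],[6,1]] with det -25.
Per unit increase in stone, x* moves by d = (-0.04, 0.24).
The basis stays optimal until garden beds reaches 0; allowable increase = 875 tons.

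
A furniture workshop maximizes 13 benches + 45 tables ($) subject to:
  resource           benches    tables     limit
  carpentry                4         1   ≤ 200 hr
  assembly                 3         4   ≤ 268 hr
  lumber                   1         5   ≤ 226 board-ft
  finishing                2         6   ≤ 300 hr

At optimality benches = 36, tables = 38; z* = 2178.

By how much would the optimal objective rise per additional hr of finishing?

At the optimum: carpentry uses 182 of 200 (slack = 18); assembly uses 260 of 268 (slack = 8); lumber uses 226 of 226 (binding); finishing uses 300 of 300 (binding).
By complementary slackness, y = 0 for the non-binding constraints.
From A_Bᵀ y = c: 1·y_lumber + 2·y_finishing = 13; 5·y_lumber + 6·y_finishing = 45.
Solving: y_lumber = 3, y_finishing = 5.
Shadow price of finishing = 5.

5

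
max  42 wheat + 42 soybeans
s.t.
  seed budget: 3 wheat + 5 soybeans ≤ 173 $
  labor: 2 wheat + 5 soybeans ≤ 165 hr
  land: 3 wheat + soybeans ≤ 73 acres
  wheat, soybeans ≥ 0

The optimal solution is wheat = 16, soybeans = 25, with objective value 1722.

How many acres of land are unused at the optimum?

0

land used = 3·16 + 1·25 = 73; slack = 73 − 73 = 0.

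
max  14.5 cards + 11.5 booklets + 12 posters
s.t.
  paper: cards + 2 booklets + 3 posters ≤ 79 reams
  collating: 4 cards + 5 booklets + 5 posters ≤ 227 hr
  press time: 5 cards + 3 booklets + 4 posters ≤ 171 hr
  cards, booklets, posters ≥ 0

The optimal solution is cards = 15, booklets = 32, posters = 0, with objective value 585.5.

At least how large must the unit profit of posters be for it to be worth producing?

Binding: paper and press time. Non-binding: collating (7 unused).
Slack constraints have shadow price 0 (complementary slackness).
From A_Bᵀ y = c: 1·y_paper + 5·y_press time = 14.5; 2·y_paper + 3·y_press time = 11.5.
This yields shadow prices y_paper = 2, y_press time = 2.5.
posters enters the basis when its profit ≥ yᵀa₃ = 2·3 + 2.5·4 = 16.

16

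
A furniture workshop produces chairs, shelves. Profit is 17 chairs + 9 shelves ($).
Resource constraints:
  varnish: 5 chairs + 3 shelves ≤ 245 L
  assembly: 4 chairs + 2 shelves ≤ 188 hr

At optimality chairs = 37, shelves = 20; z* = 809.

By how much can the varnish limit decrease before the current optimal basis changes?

Binding constraints: varnish, assembly. The basis is B = [[5,3],[4,2]] with det -2.
Per unit decrease in varnish, x* moves by d = (1, -2).
The basis stays optimal until shelves reaches 0; allowable decrease = 10 L.

10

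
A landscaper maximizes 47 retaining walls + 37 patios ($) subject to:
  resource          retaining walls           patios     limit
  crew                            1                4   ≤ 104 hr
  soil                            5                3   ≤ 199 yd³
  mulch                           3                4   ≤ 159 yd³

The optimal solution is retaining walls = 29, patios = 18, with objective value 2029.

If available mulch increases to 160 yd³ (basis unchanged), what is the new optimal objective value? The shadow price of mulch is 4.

2033

Δb = 1, so new z* = 2029 + (4)·(1) = 2029 + 4 = 2033.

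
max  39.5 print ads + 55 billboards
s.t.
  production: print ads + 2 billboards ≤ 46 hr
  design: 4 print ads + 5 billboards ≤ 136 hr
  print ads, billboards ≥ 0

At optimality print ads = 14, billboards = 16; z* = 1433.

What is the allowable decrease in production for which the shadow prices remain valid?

Binding constraints: production, design. The basis is B = [[1,2],[4,5]] with det -3.
Per unit decrease in production, x* moves by d = (1.6667, -1.3333).
The basis stays optimal until billboards reaches 0; allowable decrease = 12 hr.

12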